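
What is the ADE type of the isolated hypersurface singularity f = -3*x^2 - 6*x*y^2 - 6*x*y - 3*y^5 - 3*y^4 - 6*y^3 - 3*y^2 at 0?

A4

The Hessian of f at 0 has rank 1. Corank 1: A-series; mu = 4 gives A_4.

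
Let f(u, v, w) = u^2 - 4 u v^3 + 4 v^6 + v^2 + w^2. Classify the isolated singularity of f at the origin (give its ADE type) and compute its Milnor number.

The Hessian of f at 0 has rank 3. Corank 0: nondegenerate Morse point, so A_1.

Type A1, Milnor number mu = 1.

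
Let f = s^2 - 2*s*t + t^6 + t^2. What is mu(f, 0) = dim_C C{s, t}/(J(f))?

5

The Hessian of f at 0 has rank 1. Corank 1: A-series; mu = 5 gives A_5.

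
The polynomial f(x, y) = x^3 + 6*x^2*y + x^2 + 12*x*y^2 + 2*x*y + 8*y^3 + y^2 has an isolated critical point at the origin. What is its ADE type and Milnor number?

Type A_2, Milnor number mu = 2.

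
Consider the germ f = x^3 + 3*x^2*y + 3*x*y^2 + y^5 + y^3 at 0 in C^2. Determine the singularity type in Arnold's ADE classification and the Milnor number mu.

Type E8, Milnor number mu = 8.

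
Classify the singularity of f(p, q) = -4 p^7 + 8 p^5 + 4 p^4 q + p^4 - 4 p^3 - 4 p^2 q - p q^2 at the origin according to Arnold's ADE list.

D_5

The Hessian of f at 0 is [[0, 0], [0, 0]] with rank 0, so corank 2. A Groebner basis of the Jacobian ideal J(f) in C{p,q} is {p*q^2 - 2*p*q - q^2, 4*p*q + q^3 + 2*q^2, p^2 + p*q/2}; counting standard monomials gives mu = 5. Corank 2; j^3 = -p*(2*p + q)^2 has shape L^2 M (L != M), so D-series; mu = 5 gives D_5.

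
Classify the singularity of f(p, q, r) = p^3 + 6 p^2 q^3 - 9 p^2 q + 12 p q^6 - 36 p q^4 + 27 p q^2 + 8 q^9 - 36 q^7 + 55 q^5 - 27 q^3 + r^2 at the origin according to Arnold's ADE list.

E8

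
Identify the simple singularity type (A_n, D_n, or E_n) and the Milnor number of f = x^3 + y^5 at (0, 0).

The Hessian of f at 0 has rank 0. Corank 2; j^3 = x^3 is a perfect cube, so E-series; the 5-jet and mu = 8 give E_8.

Type E8, Milnor number mu = 8.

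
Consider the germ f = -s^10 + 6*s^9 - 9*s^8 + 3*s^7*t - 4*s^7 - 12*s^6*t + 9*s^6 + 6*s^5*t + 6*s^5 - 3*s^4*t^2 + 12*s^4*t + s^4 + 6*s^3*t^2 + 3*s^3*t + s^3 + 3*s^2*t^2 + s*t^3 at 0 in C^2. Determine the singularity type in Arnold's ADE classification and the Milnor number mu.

The Hessian of f at 0 has rank 0. Corank 2; j^3 = s^3 is a perfect cube, so E-series; the 4-jet and mu = 7 give E_7.

Type E_7, Milnor number mu = 7.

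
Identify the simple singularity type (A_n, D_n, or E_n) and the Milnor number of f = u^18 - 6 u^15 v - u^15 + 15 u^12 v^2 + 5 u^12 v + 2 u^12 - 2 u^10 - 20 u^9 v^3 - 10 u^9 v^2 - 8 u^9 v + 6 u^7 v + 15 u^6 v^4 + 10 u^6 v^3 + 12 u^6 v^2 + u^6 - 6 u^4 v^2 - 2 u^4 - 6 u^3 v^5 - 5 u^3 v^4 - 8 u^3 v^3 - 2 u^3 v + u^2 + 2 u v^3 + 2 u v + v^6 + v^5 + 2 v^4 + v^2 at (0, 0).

Type A4, Milnor number mu = 4.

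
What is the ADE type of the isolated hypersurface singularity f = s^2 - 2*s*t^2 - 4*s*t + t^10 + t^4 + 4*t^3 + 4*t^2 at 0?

A_9

The Hessian of f at 0 is [[2, -4], [-4, 8]] with rank 1, so corank 1. A Groebner basis of the Jacobian ideal J(f) in C{s,t} is {s^5 - 40*s^4 + 240*s^3*t - 560*s^3 + 1728*s^2*t - 1472*s^2 + 3456*s*t - 1024*s + 2048*t, s^4*t - 8*s^4 + 40*s^3*t - 80*s^3 + 240*s^2*t - 192*s^2 + 448*s*t - 128*s + 256*t, -s + t^2 + 2*t}; counting standard monomials gives mu = 9. Corank 1: A-series; mu = 9 gives A_9.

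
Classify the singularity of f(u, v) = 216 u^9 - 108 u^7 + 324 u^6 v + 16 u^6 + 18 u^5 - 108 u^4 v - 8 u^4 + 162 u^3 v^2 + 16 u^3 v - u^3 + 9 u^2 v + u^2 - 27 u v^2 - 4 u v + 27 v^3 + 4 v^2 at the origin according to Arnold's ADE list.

A_2

The Hessian of f at 0 is [[2, -4], [-4, 8]] with rank 1, so corank 1. A Groebner basis of the Jacobian ideal J(f) in C{u,v} is {v^2, u - 2*v}; counting standard monomials gives mu = 2. Corank 1: A-series; mu = 2 gives A_2.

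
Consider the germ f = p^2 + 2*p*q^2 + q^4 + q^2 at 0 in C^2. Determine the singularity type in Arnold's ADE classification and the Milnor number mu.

Type A_1, Milnor number mu = 1.

The Hessian of f at 0 is [[2, 0], [0, 2]] with rank 2, so corank 0. A Groebner basis of the Jacobian ideal J(f) in C{p,q} is {p, q}; counting standard monomials gives mu = 1. Corank 0: nondegenerate Morse point, so A_1.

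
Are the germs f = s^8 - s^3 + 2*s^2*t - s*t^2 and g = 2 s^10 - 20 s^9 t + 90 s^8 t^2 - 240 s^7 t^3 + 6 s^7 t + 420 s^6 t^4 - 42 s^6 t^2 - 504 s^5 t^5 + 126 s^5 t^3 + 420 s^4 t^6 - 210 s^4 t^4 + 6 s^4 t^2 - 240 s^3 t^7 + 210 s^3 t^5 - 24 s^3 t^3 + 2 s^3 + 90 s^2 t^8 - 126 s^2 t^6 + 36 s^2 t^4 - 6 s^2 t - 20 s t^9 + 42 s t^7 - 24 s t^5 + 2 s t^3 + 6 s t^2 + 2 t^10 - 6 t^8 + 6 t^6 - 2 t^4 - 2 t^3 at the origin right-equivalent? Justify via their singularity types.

No.

The Hessian of f at 0 has rank 0. Corank 2; j^3 = -s*(s - t)^2 has shape L^2 M (L != M), so D-series; mu = 9 gives D_9. The Hessian of g at 0 has rank 0. Corank 2; j^3 = 2*(s - t)^3 is a perfect cube, so E-series; the 4-jet and mu = 7 give E_7. f is D_9 but g is E_7, hence not right-equivalent.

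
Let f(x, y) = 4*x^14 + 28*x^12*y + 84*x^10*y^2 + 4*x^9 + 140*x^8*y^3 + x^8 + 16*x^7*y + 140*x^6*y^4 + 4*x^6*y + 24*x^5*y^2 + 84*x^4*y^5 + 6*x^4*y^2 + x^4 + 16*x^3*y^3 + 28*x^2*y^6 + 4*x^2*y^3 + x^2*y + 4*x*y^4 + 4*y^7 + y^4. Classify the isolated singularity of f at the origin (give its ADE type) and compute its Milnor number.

Type D5, Milnor number mu = 5.

The Hessian of f at 0 has rank 0. Corank 2; j^3 = x^2*y has shape L^2 M (L != M), so D-series; mu = 5 gives D_5.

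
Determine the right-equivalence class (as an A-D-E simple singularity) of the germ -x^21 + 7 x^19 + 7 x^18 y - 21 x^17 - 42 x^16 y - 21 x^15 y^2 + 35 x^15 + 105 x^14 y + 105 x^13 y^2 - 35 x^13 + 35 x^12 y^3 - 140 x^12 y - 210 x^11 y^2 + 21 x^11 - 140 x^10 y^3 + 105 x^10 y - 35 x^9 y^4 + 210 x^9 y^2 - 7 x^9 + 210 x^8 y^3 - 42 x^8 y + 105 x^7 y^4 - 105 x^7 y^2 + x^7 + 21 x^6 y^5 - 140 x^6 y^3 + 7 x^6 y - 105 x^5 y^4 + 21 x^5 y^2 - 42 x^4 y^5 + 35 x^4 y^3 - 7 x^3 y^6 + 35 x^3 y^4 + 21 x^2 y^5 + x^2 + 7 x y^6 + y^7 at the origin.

The Hessian of f at 0 has rank 1. Corank 1: A-series; mu = 6 gives A_6.

A_6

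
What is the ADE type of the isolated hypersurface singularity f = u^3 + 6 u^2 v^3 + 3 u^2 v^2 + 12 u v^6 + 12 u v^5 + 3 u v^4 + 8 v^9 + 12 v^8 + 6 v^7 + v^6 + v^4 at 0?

The Hessian of f at 0 has rank 0. Corank 2; j^3 = u^3 is a perfect cube, so E-series; the 4-jet and mu = 6 give E_6.

E_6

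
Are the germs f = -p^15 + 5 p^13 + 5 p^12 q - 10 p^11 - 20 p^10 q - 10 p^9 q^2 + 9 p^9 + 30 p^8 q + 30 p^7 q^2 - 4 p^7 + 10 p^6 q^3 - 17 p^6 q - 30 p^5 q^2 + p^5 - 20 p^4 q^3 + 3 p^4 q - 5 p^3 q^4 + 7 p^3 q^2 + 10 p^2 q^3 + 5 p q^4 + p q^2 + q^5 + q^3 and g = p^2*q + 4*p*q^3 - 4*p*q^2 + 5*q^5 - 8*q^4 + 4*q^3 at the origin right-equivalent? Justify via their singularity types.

Yes.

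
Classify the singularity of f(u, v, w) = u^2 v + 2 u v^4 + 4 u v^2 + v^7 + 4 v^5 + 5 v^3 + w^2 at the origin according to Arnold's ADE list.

D_{4}

The Hessian of f at 0 has rank 1. Corank 2; j^3 = v*(u^2 + 4*u*v + 5*v^2) splits into three distinct lines over C (the quadratic factor has nonzero discriminant), so D_4.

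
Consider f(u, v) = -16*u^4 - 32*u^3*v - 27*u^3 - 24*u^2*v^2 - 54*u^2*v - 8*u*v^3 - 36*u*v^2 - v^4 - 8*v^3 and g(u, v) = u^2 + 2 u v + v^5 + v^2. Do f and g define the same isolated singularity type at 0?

No.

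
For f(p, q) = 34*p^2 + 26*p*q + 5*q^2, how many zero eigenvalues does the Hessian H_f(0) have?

0

Hessian at 0 has rank 2.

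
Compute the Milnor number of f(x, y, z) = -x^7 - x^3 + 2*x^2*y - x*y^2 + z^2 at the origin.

8

The Hessian of f at 0 has rank 1. Corank 2; j^3 = -x*(x - y)^2 has shape L^2 M (L != M), so D-series; mu = 8 gives D_8.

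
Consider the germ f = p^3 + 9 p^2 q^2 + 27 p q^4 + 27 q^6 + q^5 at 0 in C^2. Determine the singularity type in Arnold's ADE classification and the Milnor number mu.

Type E_{8}, Milnor number mu = 8.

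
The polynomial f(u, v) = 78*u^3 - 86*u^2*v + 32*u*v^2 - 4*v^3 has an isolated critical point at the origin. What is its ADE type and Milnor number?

Type D_4, Milnor number mu = 4.

The Hessian of f at 0 has rank 0. Corank 2; j^3 = 2*(3*u - v)*(13*u^2 - 10*u*v + 2*v^2) splits into three distinct lines over C (the quadratic factor has nonzero discriminant), so D_4.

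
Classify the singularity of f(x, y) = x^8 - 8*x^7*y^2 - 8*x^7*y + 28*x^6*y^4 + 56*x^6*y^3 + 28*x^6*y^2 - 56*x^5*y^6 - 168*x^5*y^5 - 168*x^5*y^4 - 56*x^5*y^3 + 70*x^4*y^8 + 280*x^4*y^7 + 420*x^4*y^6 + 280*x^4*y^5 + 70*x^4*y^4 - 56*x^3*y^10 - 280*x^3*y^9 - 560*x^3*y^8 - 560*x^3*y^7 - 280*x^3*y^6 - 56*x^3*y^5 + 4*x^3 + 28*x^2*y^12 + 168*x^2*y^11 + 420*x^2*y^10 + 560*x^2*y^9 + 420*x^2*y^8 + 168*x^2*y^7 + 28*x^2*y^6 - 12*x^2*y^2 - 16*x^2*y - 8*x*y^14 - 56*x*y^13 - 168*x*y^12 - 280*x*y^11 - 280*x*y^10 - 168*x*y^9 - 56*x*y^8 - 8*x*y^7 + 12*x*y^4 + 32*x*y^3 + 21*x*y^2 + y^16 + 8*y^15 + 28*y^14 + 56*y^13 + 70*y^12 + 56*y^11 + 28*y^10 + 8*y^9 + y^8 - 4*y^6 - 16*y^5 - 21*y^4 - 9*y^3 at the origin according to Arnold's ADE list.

D9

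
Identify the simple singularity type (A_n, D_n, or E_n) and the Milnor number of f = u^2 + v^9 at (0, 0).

Type A_8, Milnor number mu = 8.

The Hessian of f at 0 has rank 1. Corank 1: A-series; mu = 8 gives A_8.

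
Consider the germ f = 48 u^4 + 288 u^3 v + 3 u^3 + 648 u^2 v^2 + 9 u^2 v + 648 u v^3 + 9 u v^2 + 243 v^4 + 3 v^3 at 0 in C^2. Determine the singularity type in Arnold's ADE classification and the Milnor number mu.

Type E6, Milnor number mu = 6.

The Hessian of f at 0 has rank 0. Corank 2; j^3 = 3*(u + v)^3 is a perfect cube, so E-series; the 4-jet and mu = 6 give E_6.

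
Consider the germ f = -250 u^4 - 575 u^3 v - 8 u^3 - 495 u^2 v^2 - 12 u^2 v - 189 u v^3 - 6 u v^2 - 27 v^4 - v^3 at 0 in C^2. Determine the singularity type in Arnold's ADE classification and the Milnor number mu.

Type E_{7}, Milnor number mu = 7.

The Hessian of f at 0 is [[0, 0], [0, 0]] with rank 0, so corank 2. A Groebner basis of the Jacobian ideal J(f) in C{u,v} is {768*u^2/25 + 768*u*v/25 + v^4 + 8*v^3/25 + 192*v^2/25, u^3 + 132*u^2/25 + 132*u*v/25 + 9*v^3/50 + 33*v^2/25, u^2*v - 168*u^2/25 - 168*u*v/25 - 8*v^3/25 - 42*v^2/25, 32*u^2/5 + u*v^2 + 32*u*v/5 + 17*v^3/30 + 8*v^2/5}; counting standard monomials gives mu = 7. Corank 2; j^3 = -(2*u + v)^3 is a perfect cube, so E-series; the 4-jet and mu = 7 give E_7.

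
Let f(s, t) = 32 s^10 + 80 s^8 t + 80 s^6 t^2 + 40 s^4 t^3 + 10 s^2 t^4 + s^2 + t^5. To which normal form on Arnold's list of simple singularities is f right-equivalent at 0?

A4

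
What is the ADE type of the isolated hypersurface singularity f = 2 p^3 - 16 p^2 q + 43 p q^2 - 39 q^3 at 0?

D4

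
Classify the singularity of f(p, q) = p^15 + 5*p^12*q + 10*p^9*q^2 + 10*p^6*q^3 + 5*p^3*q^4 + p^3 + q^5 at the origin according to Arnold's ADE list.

The Hessian of f at 0 has rank 0. Corank 2; j^3 = p^3 is a perfect cube, so E-series; the 5-jet and mu = 8 give E_8.

E8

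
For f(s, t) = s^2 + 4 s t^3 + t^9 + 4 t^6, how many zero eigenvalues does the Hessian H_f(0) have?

Hessian at 0 has rank 1.

1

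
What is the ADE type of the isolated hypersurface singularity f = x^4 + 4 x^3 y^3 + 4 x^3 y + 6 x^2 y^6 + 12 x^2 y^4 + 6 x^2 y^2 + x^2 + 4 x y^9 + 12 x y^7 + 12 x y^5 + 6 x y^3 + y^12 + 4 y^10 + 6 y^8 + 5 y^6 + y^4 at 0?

A3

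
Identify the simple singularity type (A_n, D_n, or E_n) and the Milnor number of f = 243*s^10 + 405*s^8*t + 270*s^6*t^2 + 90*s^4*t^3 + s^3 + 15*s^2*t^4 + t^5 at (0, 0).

Type E8, Milnor number mu = 8.

The Hessian of f at 0 has rank 0. Corank 2; j^3 = s^3 is a perfect cube, so E-series; the 5-jet and mu = 8 give E_8.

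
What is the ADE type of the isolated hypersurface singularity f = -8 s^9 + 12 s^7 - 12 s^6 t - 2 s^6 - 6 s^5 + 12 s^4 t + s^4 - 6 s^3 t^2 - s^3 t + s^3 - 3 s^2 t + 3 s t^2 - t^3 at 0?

The Hessian of f at 0 is [[0, 0], [0, 0]] with rank 0, so corank 2. A Groebner basis of the Jacobian ideal J(f) in C{s,t} is {3*s^2 - 6*s*t + t^4 + t^3 + 3*t^2, s^3 + 3*s^2 - 6*s*t + 3*t^2, s^2*t + 3*s^2 - 6*s*t + 3*t^2, 2*s^2 + s*t^2 - 4*s*t - t^3/3 + 2*t^2}; counting standard monomials gives mu = 7. Corank 2; j^3 = (s - t)^3 is a perfect cube, so E-series; the 4-jet and mu = 7 give E_7.

E_7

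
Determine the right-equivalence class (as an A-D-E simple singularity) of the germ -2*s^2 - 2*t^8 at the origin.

A7

The Hessian of f at 0 has rank 1. Corank 1: A-series; mu = 7 gives A_7.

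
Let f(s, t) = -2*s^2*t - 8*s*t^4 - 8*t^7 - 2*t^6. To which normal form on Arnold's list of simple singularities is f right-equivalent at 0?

D_7

The Hessian of f at 0 is [[0, 0], [0, 0]] with rank 0, so corank 2. A Groebner basis of the Jacobian ideal J(f) in C{s,t} is {s*t/2 + t^4, s^3, s^2*t, -s^2/3 + s*t^2}; counting standard monomials gives mu = 7. Corank 2; j^3 = -2*s^2*t has shape L^2 M (L != M), so D-series; mu = 7 gives D_7.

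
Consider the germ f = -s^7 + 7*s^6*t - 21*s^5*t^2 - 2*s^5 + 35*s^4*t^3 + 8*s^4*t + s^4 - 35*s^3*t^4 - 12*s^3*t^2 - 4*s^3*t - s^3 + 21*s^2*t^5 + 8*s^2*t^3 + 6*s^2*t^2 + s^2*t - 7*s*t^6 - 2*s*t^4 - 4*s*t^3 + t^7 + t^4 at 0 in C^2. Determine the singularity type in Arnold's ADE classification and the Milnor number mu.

Type D_5, Milnor number mu = 5.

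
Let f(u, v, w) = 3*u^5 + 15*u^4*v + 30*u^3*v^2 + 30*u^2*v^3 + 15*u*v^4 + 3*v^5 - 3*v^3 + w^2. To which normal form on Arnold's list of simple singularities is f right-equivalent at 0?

E_8

The Hessian of f at 0 has rank 1. Corank 2; j^3 = -3*v^3 is a perfect cube, so E-series; the 5-jet and mu = 8 give E_8.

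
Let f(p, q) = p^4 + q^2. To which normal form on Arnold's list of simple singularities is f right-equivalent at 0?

A3

The Hessian of f at 0 has rank 1. Corank 1: A-series; mu = 3 gives A_3.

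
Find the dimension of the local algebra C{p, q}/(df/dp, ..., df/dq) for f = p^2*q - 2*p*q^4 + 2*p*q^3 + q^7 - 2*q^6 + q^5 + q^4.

5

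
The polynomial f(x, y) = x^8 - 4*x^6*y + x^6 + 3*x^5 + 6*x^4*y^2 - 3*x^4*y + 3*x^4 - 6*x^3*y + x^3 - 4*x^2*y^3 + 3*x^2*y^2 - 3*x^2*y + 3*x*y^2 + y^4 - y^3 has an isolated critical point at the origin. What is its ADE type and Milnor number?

The Hessian of f at 0 is [[0, 0], [0, 0]] with rank 0, so corank 2. A Groebner basis of the Jacobian ideal J(f) in C{x,y} is {x^3 + 3*x^2/2 - 3*x*y + 3*y^2/2, x^2*y + x^2 - 2*x*y + y^2, x^2/2 + x*y^2 - x*y + y^2/2, y^3}; counting standard monomials gives mu = 6. Corank 2; j^3 = (x - y)^3 is a perfect cube, so E-series; the 4-jet and mu = 6 give E_6.

Type E_{6}, Milnor number mu = 6.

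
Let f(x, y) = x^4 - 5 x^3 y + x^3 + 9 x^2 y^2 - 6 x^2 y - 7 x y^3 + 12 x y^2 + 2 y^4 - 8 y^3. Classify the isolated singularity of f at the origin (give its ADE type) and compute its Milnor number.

The Hessian of f at 0 has rank 0. Corank 2; j^3 = (x - 2*y)^3 is a perfect cube, so E-series; the 4-jet and mu = 7 give E_7.

Type E_7, Milnor number mu = 7.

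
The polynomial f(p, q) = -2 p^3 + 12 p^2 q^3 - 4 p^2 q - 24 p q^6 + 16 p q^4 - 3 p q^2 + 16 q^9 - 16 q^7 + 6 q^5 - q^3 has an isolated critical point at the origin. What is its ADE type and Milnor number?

Type D4, Milnor number mu = 4.

The Hessian of f at 0 has rank 0. Corank 2; j^3 = -(p + q)*(2*p^2 + 2*p*q + q^2) splits into three distinct lines over C (the quadratic factor has nonzero discriminant), so D_4.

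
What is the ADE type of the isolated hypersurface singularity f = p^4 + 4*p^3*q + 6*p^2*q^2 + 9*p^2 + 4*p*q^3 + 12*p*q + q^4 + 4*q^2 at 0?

A3

The Hessian of f at 0 is [[18, 12], [12, 8]] with rank 1, so corank 1. A Groebner basis of the Jacobian ideal J(f) in C{p,q} is {q^3, p + 2*q/3}; counting standard monomials gives mu = 3. Corank 1: A-series; mu = 3 gives A_3.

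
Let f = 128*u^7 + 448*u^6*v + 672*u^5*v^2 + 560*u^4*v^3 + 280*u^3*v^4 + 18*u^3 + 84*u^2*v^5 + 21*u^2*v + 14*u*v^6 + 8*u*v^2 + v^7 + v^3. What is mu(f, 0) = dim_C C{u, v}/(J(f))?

The Hessian of f at 0 has rank 0. Corank 2; j^3 = (2*u + v)*(3*u + v)^2 has shape L^2 M (L != M), so D-series; mu = 8 gives D_8.

8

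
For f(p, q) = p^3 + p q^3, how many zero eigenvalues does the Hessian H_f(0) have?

2

The Hessian at 0 is [[0, 0], [0, 0]] of rank 0; hence corank 2.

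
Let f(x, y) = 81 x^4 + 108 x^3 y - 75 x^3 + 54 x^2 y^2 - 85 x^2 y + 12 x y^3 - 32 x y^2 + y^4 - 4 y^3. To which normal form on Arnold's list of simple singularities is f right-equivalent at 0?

D_{5}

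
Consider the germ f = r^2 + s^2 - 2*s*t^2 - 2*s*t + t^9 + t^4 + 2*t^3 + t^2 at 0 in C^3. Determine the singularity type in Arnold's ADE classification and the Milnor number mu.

The Hessian of f at 0 has rank 2. Corank 1: A-series; mu = 8 gives A_8.

Type A_{8}, Milnor number mu = 8.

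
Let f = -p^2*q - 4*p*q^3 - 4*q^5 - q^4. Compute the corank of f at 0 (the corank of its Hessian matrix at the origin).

2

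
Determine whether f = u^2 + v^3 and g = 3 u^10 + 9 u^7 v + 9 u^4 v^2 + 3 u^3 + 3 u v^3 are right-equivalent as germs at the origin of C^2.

The Hessian of f at 0 is [[2, 0], [0, 0]] with rank 1, so corank 1. A Groebner basis of the Jacobian ideal J(f) in C{u,v} is {v^2, u}; counting standard monomials gives mu = 2. Corank 1: A-series; mu = 2 gives A_2. The Hessian of g at 0 is [[0, 0], [0, 0]] with rank 0, so corank 2. A Groebner basis of the Jacobian ideal J(g) in C{u,v} is {u^3, u*v^2, 3*u^2 + v^3}; counting standard monomials gives mu = 7. Corank 2; j^3 = 3*u^3 is a perfect cube, so E-series; the 4-jet and mu = 7 give E_7. f is A_2 but g is E_7, hence not right-equivalent.

No.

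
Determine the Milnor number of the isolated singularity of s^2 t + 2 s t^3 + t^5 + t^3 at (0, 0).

The Hessian of f at 0 is [[0, 0], [0, 0]] with rank 0, so corank 2. A Groebner basis of the Jacobian ideal J(f) in C{s,t} is {t^3, s^2 + 3*t^2, s*t}; counting standard monomials gives mu = 4. Corank 2; j^3 = t*(s^2 + t^2) splits into three distinct lines over C (the quadratic factor has nonzero discriminant), so D_4.

4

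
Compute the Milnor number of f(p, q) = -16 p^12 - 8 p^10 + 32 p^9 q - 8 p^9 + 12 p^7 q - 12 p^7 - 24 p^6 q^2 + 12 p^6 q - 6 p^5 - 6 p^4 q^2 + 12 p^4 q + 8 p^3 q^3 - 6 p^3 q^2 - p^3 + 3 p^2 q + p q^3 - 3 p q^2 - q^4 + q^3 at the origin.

The Hessian of f at 0 is [[0, 0], [0, 0]] with rank 0, so corank 2. A Groebner basis of the Jacobian ideal J(f) in C{p,q} is {p^3 - 3*p^2*q + 6*p^2 - 12*p*q + 6*q^2, -3*p^2 + p*q^2 + 6*p*q - 3*q^2, -3*p^2 + 6*p*q + q^3 - 3*q^2}; counting standard monomials gives mu = 7. Corank 2; j^3 = -(p - q)^3 is a perfect cube, so E-series; the 4-jet and mu = 7 give E_7.

7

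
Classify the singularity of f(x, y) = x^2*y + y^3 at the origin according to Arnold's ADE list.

D_{4}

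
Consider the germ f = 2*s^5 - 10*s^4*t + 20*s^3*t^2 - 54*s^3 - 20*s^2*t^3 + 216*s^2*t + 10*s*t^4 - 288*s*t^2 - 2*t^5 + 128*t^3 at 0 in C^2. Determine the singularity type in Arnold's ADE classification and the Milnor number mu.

Type E_8, Milnor number mu = 8.

The Hessian of f at 0 has rank 0. Corank 2; j^3 = -2*(3*s - 4*t)^3 is a perfect cube, so E-series; the 5-jet and mu = 8 give E_8.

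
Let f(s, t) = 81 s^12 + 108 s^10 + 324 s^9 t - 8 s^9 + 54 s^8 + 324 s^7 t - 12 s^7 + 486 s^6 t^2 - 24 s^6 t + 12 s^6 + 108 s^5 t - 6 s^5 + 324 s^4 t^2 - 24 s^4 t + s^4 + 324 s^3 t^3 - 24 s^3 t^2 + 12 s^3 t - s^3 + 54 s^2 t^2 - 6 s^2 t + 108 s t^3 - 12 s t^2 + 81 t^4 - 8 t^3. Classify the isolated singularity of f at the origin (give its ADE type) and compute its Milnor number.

The Hessian of f at 0 is [[0, 0], [0, 0]] with rank 0, so corank 2. A Groebner basis of the Jacobian ideal J(f) in C{s,t} is {t^4, s*t^2 + 7*t^3/3, s^2 + 4*s*t + 4*t^2}; counting standard monomials gives mu = 6. Corank 2; j^3 = -(s + 2*t)^3 is a perfect cube, so E-series; the 4-jet and mu = 6 give E_6.

Type E_6, Milnor number mu = 6.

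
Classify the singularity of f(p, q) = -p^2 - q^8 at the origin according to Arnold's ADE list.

The Hessian of f at 0 has rank 1. Corank 1: A-series; mu = 7 gives A_7.

A7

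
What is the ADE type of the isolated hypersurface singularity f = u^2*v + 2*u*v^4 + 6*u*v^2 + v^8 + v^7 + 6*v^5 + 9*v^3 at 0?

The Hessian of f at 0 is [[0, 0], [0, 0]] with rank 0, so corank 2. A Groebner basis of the Jacobian ideal J(f) in C{u,v} is {u^2*v^2 - 48*u^2*v - 6*u^2 - 288*u*v^2 - 27*u*v - 432*v^3 - 27*v^2, 8*u^2*v + u^2 + u*v^3 + 48*u*v^2 + 3*u*v + 72*v^3, u*v + v^4 + 3*v^2, u^3 + 9*u^2*v + 27*u*v^2 + 27*v^3}; counting standard monomials gives mu = 9. Corank 2; j^3 = v*(u + 3*v)^2 has shape L^2 M (L != M), so D-series; mu = 9 gives D_9.

D_9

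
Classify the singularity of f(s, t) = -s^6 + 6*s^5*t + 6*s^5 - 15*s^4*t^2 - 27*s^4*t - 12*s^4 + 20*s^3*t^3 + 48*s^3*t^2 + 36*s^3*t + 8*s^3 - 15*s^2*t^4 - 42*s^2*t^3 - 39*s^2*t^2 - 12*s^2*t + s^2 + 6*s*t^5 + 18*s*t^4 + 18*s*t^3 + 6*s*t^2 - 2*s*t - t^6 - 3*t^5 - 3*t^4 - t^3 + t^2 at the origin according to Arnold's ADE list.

A_{2}

The Hessian of f at 0 has rank 1. Corank 1: A-series; mu = 2 gives A_2.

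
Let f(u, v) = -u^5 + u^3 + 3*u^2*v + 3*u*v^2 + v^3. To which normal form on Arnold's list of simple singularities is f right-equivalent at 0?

E_{8}

The Hessian of f at 0 has rank 0. Corank 2; j^3 = (u + v)^3 is a perfect cube, so E-series; the 5-jet and mu = 8 give E_8.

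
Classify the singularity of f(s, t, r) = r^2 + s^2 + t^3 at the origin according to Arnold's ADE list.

A_2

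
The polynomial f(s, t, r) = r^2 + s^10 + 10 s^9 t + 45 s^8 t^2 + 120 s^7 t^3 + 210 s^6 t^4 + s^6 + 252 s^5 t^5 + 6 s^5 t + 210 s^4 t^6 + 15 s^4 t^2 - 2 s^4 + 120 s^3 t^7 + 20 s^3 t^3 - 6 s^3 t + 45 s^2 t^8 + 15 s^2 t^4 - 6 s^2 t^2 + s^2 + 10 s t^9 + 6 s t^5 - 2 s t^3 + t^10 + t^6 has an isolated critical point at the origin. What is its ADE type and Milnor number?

Type A_{9}, Milnor number mu = 9.

The Hessian of f at 0 has rank 2. Corank 1: A-series; mu = 9 gives A_9.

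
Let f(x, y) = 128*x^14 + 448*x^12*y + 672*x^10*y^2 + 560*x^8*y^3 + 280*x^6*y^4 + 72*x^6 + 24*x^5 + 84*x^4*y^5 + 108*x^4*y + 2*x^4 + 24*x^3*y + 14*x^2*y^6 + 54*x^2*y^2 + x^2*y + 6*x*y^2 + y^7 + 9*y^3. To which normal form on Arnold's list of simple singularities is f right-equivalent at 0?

D_8

The Hessian of f at 0 has rank 0. Corank 2; j^3 = y*(x + 3*y)^2 has shape L^2 M (L != M), so D-series; mu = 8 gives D_8.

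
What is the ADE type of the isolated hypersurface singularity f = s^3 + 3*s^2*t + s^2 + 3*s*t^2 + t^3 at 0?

A_{2}

The Hessian of f at 0 is [[2, 0], [0, 0]] with rank 1, so corank 1. A Groebner basis of the Jacobian ideal J(f) in C{s,t} is {t^2, s}; counting standard monomials gives mu = 2. Corank 1: A-series; mu = 2 gives A_2.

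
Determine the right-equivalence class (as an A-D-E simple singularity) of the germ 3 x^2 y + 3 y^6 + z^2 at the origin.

D_7

The Hessian of f at 0 is [[0, 0, 0], [0, 0, 0], [0, 0, 2]] with rank 1, so corank 2. A Groebner basis of the Jacobian ideal J(f) in C{x,y,z} is {x^2/6 + y^5, x^3, x*y, z}; counting standard monomials gives mu = 7. Corank 2; j^3 = 3*x^2*y has shape L^2 M (L != M), so D-series; mu = 7 gives D_7.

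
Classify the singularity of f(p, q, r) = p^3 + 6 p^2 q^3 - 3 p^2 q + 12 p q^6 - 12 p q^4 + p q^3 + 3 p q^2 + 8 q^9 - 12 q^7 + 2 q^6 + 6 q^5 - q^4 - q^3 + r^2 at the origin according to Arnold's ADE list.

The Hessian of f at 0 has rank 1. Corank 2; j^3 = (p - q)^3 is a perfect cube, so E-series; the 4-jet and mu = 7 give E_7.

E_{7}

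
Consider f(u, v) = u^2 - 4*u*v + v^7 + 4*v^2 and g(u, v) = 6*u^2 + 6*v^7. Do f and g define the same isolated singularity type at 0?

Yes.

The Hessian of f at 0 is [[2, -4], [-4, 8]] with rank 1, so corank 1. A Groebner basis of the Jacobian ideal J(f) in C{u,v} is {v^6, u - 2*v}; counting standard monomials gives mu = 6. Corank 1: A-series; mu = 6 gives A_6. The Hessian of g at 0 is [[12, 0], [0, 0]] with rank 1, so corank 1. A Groebner basis of the Jacobian ideal J(g) in C{u,v} is {v^6, u}; counting standard monomials gives mu = 6. Corank 1: A-series; mu = 6 gives A_6. Both have type A_6, hence right-equivalent.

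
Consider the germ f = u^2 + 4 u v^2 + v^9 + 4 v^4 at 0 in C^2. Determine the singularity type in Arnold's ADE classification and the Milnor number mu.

Type A_{8}, Milnor number mu = 8.

The Hessian of f at 0 is [[2, 0], [0, 0]] with rank 1, so corank 1. A Groebner basis of the Jacobian ideal J(f) in C{u,v} is {u^4, u/2 + v^2}; counting standard monomials gives mu = 8. Corank 1: A-series; mu = 8 gives A_8.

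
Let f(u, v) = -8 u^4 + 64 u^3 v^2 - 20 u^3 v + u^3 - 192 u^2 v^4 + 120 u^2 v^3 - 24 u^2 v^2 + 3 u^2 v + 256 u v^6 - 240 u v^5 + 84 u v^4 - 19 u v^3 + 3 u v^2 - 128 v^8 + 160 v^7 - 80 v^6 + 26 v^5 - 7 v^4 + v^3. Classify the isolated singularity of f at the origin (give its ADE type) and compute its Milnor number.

Type E7, Milnor number mu = 7.

The Hessian of f at 0 has rank 0. Corank 2; j^3 = (u + v)^3 is a perfect cube, so E-series; the 4-jet and mu = 7 give E_7.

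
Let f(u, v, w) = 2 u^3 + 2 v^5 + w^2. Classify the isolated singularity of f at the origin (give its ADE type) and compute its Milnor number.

Type E8, Milnor number mu = 8.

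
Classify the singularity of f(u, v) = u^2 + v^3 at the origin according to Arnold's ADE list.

A2

The Hessian of f at 0 is [[2, 0], [0, 0]] with rank 1, so corank 1. A Groebner basis of the Jacobian ideal J(f) in C{u,v} is {v^2, u}; counting standard monomials gives mu = 2. Corank 1: A-series; mu = 2 gives A_2.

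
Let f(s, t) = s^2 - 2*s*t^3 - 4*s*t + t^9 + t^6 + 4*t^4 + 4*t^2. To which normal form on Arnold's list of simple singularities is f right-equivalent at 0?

The Hessian of f at 0 has rank 1. Corank 1: A-series; mu = 8 gives A_8.

A_8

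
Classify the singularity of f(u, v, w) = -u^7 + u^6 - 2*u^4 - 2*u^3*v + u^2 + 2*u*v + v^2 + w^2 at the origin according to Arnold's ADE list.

The Hessian of f at 0 has rank 2. Corank 1: A-series; mu = 6 gives A_6.

A_6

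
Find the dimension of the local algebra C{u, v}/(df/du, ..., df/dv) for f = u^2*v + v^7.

The Hessian of f at 0 is [[0, 0], [0, 0]] with rank 0, so corank 2. A Groebner basis of the Jacobian ideal J(f) in C{u,v} is {u^2/7 + v^6, u^3, u*v}; counting standard monomials gives mu = 8. Corank 2; j^3 = u^2*v has shape L^2 M (L != M), so D-series; mu = 8 gives D_8.

8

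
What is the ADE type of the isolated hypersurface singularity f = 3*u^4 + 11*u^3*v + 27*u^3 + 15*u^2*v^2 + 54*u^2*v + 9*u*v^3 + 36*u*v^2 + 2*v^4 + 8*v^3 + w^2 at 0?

E_{7}

The Hessian of f at 0 has rank 1. Corank 2; j^3 = (3*u + 2*v)^3 is a perfect cube, so E-series; the 4-jet and mu = 7 give E_7.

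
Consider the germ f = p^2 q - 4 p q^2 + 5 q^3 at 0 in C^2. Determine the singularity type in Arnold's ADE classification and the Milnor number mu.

Type D_4, Milnor number mu = 4.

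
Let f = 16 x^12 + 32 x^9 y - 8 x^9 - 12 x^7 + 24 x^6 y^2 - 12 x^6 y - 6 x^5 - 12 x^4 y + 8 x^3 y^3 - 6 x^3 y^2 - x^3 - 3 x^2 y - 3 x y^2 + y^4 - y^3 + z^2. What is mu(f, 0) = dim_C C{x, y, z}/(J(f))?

6

The Hessian of f at 0 is [[0, 0, 0], [0, 0, 0], [0, 0, 2]] with rank 1, so corank 2. A Groebner basis of the Jacobian ideal J(f) in C{x,y,z} is {y^3, x^2 + 2*x*y + y^2, z}; counting standard monomials gives mu = 6. Corank 2; j^3 = -(x + y)^3 is a perfect cube, so E-series; the 4-jet and mu = 6 give E_6.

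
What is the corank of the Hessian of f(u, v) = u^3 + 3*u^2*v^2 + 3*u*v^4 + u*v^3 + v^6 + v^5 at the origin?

2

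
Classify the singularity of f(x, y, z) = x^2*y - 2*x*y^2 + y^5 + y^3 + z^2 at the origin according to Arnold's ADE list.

D_6

The Hessian of f at 0 has rank 1. Corank 2; j^3 = y*(x - y)^2 has shape L^2 M (L != M), so D-series; mu = 6 gives D_6.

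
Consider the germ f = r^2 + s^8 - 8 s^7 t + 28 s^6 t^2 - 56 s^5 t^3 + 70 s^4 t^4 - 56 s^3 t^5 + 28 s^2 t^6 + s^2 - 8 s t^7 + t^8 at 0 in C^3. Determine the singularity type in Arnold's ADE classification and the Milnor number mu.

Type A_{7}, Milnor number mu = 7.

The Hessian of f at 0 is [[2, 0, 0], [0, 0, 0], [0, 0, 2]] with rank 2, so corank 1. A Groebner basis of the Jacobian ideal J(f) in C{s,t,r} is {t^7, s, r}; counting standard monomials gives mu = 7. Corank 1: A-series; mu = 7 gives A_7.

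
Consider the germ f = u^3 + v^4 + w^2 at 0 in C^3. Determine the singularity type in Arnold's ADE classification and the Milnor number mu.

Type E6, Milnor number mu = 6.

The Hessian of f at 0 is [[0, 0, 0], [0, 0, 0], [0, 0, 2]] with rank 1, so corank 2. A Groebner basis of the Jacobian ideal J(f) in C{u,v,w} is {v^3, u^2, w}; counting standard monomials gives mu = 6. Corank 2; j^3 = u^3 is a perfect cube, so E-series; the 4-jet and mu = 6 give E_6.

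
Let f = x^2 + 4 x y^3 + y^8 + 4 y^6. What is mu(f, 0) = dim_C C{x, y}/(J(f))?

The Hessian of f at 0 is [[2, 0], [0, 0]] with rank 1, so corank 1. A Groebner basis of the Jacobian ideal J(f) in C{x,y} is {x^3, x^2*y, x/2 + y^3}; counting standard monomials gives mu = 7. Corank 1: A-series; mu = 7 gives A_7.

7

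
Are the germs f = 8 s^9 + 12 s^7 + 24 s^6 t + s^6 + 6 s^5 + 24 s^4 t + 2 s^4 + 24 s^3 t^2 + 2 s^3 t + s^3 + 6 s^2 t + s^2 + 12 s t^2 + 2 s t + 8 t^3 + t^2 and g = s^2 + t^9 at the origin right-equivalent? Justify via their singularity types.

No.

The Hessian of f at 0 is [[2, 2], [2, 2]] with rank 1, so corank 1. A Groebner basis of the Jacobian ideal J(f) in C{s,t} is {t^2, s + t}; counting standard monomials gives mu = 2. Corank 1: A-series; mu = 2 gives A_2. The Hessian of g at 0 is [[2, 0], [0, 0]] with rank 1, so corank 1. A Groebner basis of the Jacobian ideal J(g) in C{s,t} is {t^8, s}; counting standard monomials gives mu = 8. Corank 1: A-series; mu = 8 gives A_8. f is A_2 but g is A_8, hence not right-equivalent.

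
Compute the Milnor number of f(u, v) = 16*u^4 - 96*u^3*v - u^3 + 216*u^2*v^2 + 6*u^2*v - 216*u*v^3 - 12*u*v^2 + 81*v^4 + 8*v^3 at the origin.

The Hessian of f at 0 is [[0, 0], [0, 0]] with rank 0, so corank 2. A Groebner basis of the Jacobian ideal J(f) in C{u,v} is {v^4, u*v^2 - 11*v^3/6, u^2 - 4*u*v + 4*v^2}; counting standard monomials gives mu = 6. Corank 2; j^3 = -(u - 2*v)^3 is a perfect cube, so E-series; the 4-jet and mu = 6 give E_6.

6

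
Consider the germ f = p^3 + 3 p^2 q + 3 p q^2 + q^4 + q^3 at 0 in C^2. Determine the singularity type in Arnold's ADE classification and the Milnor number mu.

Type E6, Milnor number mu = 6.

The Hessian of f at 0 has rank 0. Corank 2; j^3 = (p + q)^3 is a perfect cube, so E-series; the 4-jet and mu = 6 give E_6.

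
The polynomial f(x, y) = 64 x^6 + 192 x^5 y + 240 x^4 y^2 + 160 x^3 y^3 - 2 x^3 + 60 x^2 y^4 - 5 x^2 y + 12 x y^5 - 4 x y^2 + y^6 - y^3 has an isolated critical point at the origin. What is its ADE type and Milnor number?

Type D7, Milnor number mu = 7.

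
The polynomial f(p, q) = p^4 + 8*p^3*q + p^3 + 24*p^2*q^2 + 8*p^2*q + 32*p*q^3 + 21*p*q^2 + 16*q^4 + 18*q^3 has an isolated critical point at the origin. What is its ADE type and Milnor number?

The Hessian of f at 0 has rank 0. Corank 2; j^3 = (p + 2*q)*(p + 3*q)^2 has shape L^2 M (L != M), so D-series; mu = 5 gives D_5.

Type D5, Milnor number mu = 5.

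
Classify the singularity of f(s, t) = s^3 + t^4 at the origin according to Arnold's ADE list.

The Hessian of f at 0 is [[0, 0], [0, 0]] with rank 0, so corank 2. A Groebner basis of the Jacobian ideal J(f) in C{s,t} is {t^3, s^2}; counting standard monomials gives mu = 6. Corank 2; j^3 = s^3 is a perfect cube, so E-series; the 4-jet and mu = 6 give E_6.

E_{6}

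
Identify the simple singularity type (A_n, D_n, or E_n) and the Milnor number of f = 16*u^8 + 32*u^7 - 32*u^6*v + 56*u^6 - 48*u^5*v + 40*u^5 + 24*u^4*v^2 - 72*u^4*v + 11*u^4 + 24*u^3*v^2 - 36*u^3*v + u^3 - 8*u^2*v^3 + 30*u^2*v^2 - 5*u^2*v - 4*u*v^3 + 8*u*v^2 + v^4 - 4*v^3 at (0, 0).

The Hessian of f at 0 has rank 0. Corank 2; j^3 = (u - 2*v)^2*(u - v) has shape L^2 M (L != M), so D-series; mu = 5 gives D_5.

Type D_{5}, Milnor number mu = 5.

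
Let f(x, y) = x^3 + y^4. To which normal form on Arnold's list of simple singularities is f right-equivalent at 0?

E_{6}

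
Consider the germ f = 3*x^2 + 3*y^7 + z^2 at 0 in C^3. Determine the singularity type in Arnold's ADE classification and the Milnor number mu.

Type A_6, Milnor number mu = 6.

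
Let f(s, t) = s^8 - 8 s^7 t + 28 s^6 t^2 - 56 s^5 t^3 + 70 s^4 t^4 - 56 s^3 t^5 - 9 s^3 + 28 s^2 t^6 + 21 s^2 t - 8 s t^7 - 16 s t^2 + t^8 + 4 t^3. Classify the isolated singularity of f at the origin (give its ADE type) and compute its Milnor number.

Type D_9, Milnor number mu = 9.

The Hessian of f at 0 has rank 0. Corank 2; j^3 = -(s - t)*(3*s - 2*t)^2 has shape L^2 M (L != M), so D-series; mu = 9 gives D_9.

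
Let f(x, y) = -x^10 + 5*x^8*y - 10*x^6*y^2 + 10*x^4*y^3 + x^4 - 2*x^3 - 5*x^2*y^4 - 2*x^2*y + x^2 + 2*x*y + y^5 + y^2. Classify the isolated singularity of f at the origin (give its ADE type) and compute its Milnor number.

Type A_4, Milnor number mu = 4.

The Hessian of f at 0 is [[2, 2], [2, 2]] with rank 1, so corank 1. A Groebner basis of the Jacobian ideal J(f) in C{x,y} is {x/2 + y^3 - y^2/2 + y/2, x^2 - x - y, x*y + x/2 + y^2/2 + y/2}; counting standard monomials gives mu = 4. Corank 1: A-series; mu = 4 gives A_4.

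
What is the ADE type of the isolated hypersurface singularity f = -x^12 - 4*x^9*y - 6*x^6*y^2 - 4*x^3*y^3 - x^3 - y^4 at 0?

E_6

The Hessian of f at 0 is [[0, 0], [0, 0]] with rank 0, so corank 2. A Groebner basis of the Jacobian ideal J(f) in C{x,y} is {y^3, x^2}; counting standard monomials gives mu = 6. Corank 2; j^3 = -x^3 is a perfect cube, so E-series; the 4-jet and mu = 6 give E_6.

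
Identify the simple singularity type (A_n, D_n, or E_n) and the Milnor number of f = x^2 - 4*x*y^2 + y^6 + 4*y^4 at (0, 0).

The Hessian of f at 0 has rank 1. Corank 1: A-series; mu = 5 gives A_5.

Type A_5, Milnor number mu = 5.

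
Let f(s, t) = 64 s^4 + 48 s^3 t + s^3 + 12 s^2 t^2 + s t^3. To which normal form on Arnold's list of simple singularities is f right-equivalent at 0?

E7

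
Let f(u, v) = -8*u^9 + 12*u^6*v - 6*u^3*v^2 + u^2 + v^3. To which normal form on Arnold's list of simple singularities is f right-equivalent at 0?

A_{2}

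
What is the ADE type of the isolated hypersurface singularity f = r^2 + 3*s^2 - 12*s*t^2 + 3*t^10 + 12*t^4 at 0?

A_9

The Hessian of f at 0 has rank 2. Corank 1: A-series; mu = 9 gives A_9.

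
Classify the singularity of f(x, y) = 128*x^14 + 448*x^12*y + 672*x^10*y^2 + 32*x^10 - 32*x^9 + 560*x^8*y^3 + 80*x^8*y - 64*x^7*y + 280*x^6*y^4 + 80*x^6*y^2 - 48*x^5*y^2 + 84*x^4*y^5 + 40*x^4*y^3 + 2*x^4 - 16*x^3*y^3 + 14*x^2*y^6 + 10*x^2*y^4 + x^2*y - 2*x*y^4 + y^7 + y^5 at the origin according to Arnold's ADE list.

D_6

The Hessian of f at 0 has rank 0. Corank 2; j^3 = x^2*y has shape L^2 M (L != M), so D-series; mu = 6 gives D_6.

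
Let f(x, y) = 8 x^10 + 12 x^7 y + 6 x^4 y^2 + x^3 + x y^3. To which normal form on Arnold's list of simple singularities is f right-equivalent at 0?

The Hessian of f at 0 is [[0, 0], [0, 0]] with rank 0, so corank 2. A Groebner basis of the Jacobian ideal J(f) in C{x,y} is {x^3, x*y^2, 3*x^2 + y^3}; counting standard monomials gives mu = 7. Corank 2; j^3 = x^3 is a perfect cube, so E-series; the 4-jet and mu = 7 give E_7.

E7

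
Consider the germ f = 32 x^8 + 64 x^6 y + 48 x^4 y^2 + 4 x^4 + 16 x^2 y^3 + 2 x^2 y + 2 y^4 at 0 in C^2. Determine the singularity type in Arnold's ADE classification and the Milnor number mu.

Type D_5, Milnor number mu = 5.

The Hessian of f at 0 has rank 0. Corank 2; j^3 = 2*x^2*y has shape L^2 M (L != M), so D-series; mu = 5 gives D_5.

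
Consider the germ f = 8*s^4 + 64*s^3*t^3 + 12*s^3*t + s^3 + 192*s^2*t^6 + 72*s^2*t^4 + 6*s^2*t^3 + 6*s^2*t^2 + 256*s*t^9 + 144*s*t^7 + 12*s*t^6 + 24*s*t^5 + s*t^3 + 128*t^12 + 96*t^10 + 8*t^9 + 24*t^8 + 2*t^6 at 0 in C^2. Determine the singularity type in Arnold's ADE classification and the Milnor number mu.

Type E7, Milnor number mu = 7.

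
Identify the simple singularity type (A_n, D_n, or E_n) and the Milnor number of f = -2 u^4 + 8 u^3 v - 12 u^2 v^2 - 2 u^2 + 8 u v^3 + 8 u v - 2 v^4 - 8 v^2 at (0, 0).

Type A_{3}, Milnor number mu = 3.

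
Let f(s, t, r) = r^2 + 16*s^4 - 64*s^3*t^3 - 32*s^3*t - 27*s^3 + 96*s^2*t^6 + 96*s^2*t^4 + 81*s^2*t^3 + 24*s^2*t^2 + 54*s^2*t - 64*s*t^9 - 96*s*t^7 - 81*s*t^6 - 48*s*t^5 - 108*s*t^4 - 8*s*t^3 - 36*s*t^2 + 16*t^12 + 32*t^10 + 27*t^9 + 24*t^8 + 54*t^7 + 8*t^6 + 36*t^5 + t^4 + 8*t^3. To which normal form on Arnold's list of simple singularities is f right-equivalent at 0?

E6

The Hessian of f at 0 has rank 1. Corank 2; j^3 = -(3*s - 2*t)^3 is a perfect cube, so E-series; the 4-jet and mu = 6 give E_6.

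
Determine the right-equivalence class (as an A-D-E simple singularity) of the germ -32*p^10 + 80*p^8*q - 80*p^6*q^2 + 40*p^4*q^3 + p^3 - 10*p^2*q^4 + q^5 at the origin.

The Hessian of f at 0 has rank 0. Corank 2; j^3 = p^3 is a perfect cube, so E-series; the 5-jet and mu = 8 give E_8.

E_{8}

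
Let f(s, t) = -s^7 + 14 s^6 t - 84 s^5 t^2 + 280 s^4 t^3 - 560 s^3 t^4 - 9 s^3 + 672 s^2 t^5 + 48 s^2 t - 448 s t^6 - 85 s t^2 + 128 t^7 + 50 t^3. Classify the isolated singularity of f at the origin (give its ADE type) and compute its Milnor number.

Type D_8, Milnor number mu = 8.

The Hessian of f at 0 is [[0, 0], [0, 0]] with rank 0, so corank 2. A Groebner basis of the Jacobian ideal J(f) in C{s,t} is {2187*s*t/7 + t^6 - 3645*t^2/7, s*t^2 - 5*t^3/3, s^2 - 11*s*t/3 + 10*t^2/3}; counting standard monomials gives mu = 8. Corank 2; j^3 = -(s - 2*t)*(3*s - 5*t)^2 has shape L^2 M (L != M), so D-series; mu = 8 gives D_8.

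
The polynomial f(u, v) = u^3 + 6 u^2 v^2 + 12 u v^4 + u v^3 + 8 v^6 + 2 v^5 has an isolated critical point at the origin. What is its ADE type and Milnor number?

Type E7, Milnor number mu = 7.

The Hessian of f at 0 is [[0, 0], [0, 0]] with rank 0, so corank 2. A Groebner basis of the Jacobian ideal J(f) in C{u,v} is {-u^2/4 + v^4 - v^3/12, u^3, u^2*v + u^2/12 + v^3/36, u^2/2 + u*v^2 + v^3/6}; counting standard monomials gives mu = 7. Corank 2; j^3 = u^3 is a perfect cube, so E-series; the 4-jet and mu = 7 give E_7.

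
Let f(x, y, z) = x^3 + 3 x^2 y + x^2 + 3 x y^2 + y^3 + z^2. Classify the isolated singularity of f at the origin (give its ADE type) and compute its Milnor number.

The Hessian of f at 0 has rank 2. Corank 1: A-series; mu = 2 gives A_2.

Type A_{2}, Milnor number mu = 2.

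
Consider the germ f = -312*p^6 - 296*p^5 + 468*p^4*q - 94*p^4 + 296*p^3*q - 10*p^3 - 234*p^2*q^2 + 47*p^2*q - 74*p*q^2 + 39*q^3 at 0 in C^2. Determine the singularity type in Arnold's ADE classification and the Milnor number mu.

Type D_{4}, Milnor number mu = 4.

The Hessian of f at 0 has rank 0. Corank 2; j^3 = -(2*p - 3*q)*(5*p^2 - 16*p*q + 13*q^2) splits into three distinct lines over C (the quadratic factor has nonzero discriminant), so D_4.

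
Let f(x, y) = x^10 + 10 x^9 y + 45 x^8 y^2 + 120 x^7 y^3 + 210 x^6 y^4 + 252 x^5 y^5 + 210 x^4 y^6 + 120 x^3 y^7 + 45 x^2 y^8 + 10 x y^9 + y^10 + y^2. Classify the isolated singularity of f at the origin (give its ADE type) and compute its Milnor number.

The Hessian of f at 0 is [[0, 0], [0, 2]] with rank 1, so corank 1. A Groebner basis of the Jacobian ideal J(f) in C{x,y} is {x^9, y}; counting standard monomials gives mu = 9. Corank 1: A-series; mu = 9 gives A_9.

Type A_{9}, Milnor number mu = 9.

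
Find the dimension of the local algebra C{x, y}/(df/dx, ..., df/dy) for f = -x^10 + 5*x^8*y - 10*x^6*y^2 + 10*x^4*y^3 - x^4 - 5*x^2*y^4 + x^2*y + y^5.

6

The Hessian of f at 0 is [[0, 0], [0, 0]] with rank 0, so corank 2. A Groebner basis of the Jacobian ideal J(f) in C{x,y} is {x^2/5 + y^4, x^3, x*y}; counting standard monomials gives mu = 6. Corank 2; j^3 = x^2*y has shape L^2 M (L != M), so D-series; mu = 6 gives D_6.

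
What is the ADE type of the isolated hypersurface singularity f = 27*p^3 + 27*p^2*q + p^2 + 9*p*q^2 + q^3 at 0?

A_{2}

The Hessian of f at 0 has rank 1. Corank 1: A-series; mu = 2 gives A_2.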